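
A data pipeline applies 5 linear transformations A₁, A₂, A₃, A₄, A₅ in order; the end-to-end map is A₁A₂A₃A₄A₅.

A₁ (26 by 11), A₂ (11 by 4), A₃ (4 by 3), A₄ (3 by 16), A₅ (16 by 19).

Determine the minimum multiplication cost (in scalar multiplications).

3384

Adjacent pairs: A₁A₂ = 26·11·4 = 1144; A₂A₃ = 11·4·3 = 132; A₃A₄ = 4·3·16 = 192; A₄A₅ = 3·16·19 = 912.
Length 3: A₁..A₃: k=1: 0+132+26·11·3=990; k=2: 1144+0+26·4·3=1456 → min 990 | A₂..A₄: k=2: 0+192+11·4·16=896; k=3: 132+0+11·3·16=660 → min 660 | A₃..A₅: k=3: 0+912+4·3·19=1140; k=4: 192+0+4·16·19=1408 → min 1140.
Length 4: A₁..A₄: k=1: 0+660+26·11·16=5236; k=2: 1144+192+26·4·16=3000; k=3: 990+0+26·3·16=2238 → min 2238 | A₂..A₅: k=2: 0+1140+11·4·19=1976; k=3: 132+912+11·3·19=1671; k=4: 660+0+11·16·19=4004 → min 1671.
Length 5: A₁..A₅: k=1: 0+1671+26·11·19=7105; k=2: 1144+1140+26·4·19=4260; k=3: 990+912+26·3·19=3384; k=4: 2238+0+26·16·19=10142 → min 3384.
Optimal order: ((A₁(A₂A₃))(A₄A₅)) with cost 3384.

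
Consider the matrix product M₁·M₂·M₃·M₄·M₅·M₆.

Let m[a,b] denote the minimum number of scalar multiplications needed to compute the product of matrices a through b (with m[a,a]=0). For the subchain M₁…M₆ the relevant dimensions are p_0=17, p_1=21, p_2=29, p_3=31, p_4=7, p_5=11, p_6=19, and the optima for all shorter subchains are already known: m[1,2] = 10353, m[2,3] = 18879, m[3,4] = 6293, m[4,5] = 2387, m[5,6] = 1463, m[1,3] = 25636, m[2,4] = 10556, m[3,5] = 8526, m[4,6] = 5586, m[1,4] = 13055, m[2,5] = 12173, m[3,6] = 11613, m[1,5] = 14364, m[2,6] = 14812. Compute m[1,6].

m[1,6] = min over k∈[1,5] of m[1,k]+m[k+1,6]+p_{0}·p_k·p_{6}.
k=1: 0 + 14812 + 17·21·19 = 21595; k=2: 10353 + 11613 + 17·29·19 = 31333; k=3: 25636 + 5586 + 17·31·19 = 41235; k=4: 13055 + 1463 + 17·7·19 = 16779; k=5: 14364 + 0 + 17·11·19 = 17917.
Minimum: 16779 at k=4.

16779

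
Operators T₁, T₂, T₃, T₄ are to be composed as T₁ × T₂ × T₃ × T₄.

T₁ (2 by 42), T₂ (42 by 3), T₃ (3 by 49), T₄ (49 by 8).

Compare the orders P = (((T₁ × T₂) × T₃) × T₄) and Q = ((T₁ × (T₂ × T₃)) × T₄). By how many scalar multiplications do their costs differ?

9744

Order P = (((T₁ × T₂) × T₃) × T₄): (T₁ × T₂): 2×42 by 42×3 → 2×3, cost 2·42·3 = 252; ((T₁ × T₂) × T₃): 2×3 by 3×49 → 2×49, cost 2·3·49 = 294; cumulative 546; (((T₁ × T₂) × T₃) × T₄): 2×49 by 49×8 → 2×8, cost 2·49·8 = 784; cumulative 1330. Total 1330.
Order Q = ((T₁ × (T₂ × T₃)) × T₄): (T₂ × T₃): 42×3 by 3×49 → 42×49, cost 42·3·49 = 6174; (T₁ × (T₂ × T₃)): 2×42 by 42×49 → 2×49, cost 2·42·49 = 4116; cumulative 10290; ((T₁ × (T₂ × T₃)) × T₄): 2×49 by 49×8 → 2×8, cost 2·49·8 = 784; cumulative 11074. Total 11074.
Difference: |1330 − 11074| = 9744.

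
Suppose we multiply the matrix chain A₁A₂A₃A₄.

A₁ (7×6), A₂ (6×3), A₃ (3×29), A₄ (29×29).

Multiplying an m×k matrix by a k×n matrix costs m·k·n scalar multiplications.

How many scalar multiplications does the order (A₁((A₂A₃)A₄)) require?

(A₂A₃): 6×3 by 3×29 → 6×29, cost 6·3·29 = 522
((A₂A₃)A₄): 6×29 by 29×29 → 6×29, cost 6·29·29 = 5046; cumulative 5568
(A₁((A₂A₃)A₄)): 7×6 by 6×29 → 7×29, cost 7·6·29 = 1218; cumulative 6786
Total: 6786 scalar multiplications.

6786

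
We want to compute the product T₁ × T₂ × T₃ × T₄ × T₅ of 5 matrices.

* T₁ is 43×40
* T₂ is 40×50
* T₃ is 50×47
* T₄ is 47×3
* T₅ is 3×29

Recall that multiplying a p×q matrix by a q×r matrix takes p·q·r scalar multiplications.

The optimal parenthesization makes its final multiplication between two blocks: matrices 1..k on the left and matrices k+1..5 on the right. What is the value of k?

Adjacent pairs: T₁T₂ = 43·40·50 = 86000; T₂T₃ = 40·50·47 = 94000; T₃T₄ = 50·47·3 = 7050; T₄T₅ = 47·3·29 = 4089.
Length 3: T₁..T₃: k=1: 0+94000+43·40·47=174840; k=2: 86000+0+43·50·47=187050 → min 174840 | T₂..T₄: k=2: 0+7050+40·50·3=13050; k=3: 94000+0+40·47·3=99640 → min 13050 | T₃..T₅: k=3: 0+4089+50·47·29=72239; k=4: 7050+0+50·3·29=11400 → min 11400.
Length 4: T₁..T₄: k=1: 0+13050+43·40·3=18210; k=2: 86000+7050+43·50·3=99500; k=3: 174840+0+43·47·3=180903 → min 18210 | T₂..T₅: k=2: 0+11400+40·50·29=69400; k=3: 94000+4089+40·47·29=152609; k=4: 13050+0+40·3·29=16530 → min 16530.
Top-level splits: k=1: (T₁..T₁)·(T₂..T₅) → 0+16530+43·40·29 = 66410; k=2: (T₁..T₂)·(T₃..T₅) → 86000+11400+43·50·29 = 159750; k=3: (T₁..T₃)·(T₄..T₅) → 174840+4089+43·47·29 = 237538; k=4: (T₁..T₄)·(T₅..T₅) → 18210+0+43·3·29 = 21951.
Best split is after T₄, i.e. k = 4.

4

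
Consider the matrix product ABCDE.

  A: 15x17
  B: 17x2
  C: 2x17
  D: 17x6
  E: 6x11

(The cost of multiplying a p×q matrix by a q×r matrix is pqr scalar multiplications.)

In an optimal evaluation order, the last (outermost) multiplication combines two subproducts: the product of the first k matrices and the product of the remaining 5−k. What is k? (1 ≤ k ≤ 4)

Adjacent pairs: AB = 15·17·2 = 510; BC = 17·2·17 = 578; CD = 2·17·6 = 204; DE = 17·6·11 = 1122.
Length 3: A..C: k=1: 0+578+15·17·17=4913; k=2: 510+0+15·2·17=1020 → min 1020 | B..D: k=2: 0+204+17·2·6=408; k=3: 578+0+17·17·6=2312 → min 408 | C..E: k=3: 0+1122+2·17·11=1496; k=4: 204+0+2·6·11=336 → min 336.
Length 4: A..D: k=1: 0+408+15·17·6=1938; k=2: 510+204+15·2·6=894; k=3: 1020+0+15·17·6=2550 → min 894 | B..E: k=2: 0+336+17·2·11=710; k=3: 578+1122+17·17·11=4879; k=4: 408+0+17·6·11=1530 → min 710.
Top-level splits: k=1: (A..A)·(B..E) → 0+710+15·17·11 = 3515; k=2: (A..B)·(C..E) → 510+336+15·2·11 = 1176; k=3: (A..C)·(D..E) → 1020+1122+15·17·11 = 4947; k=4: (A..D)·(E..E) → 894+0+15·6·11 = 1884.
Best split is after B, i.e. k = 2.

2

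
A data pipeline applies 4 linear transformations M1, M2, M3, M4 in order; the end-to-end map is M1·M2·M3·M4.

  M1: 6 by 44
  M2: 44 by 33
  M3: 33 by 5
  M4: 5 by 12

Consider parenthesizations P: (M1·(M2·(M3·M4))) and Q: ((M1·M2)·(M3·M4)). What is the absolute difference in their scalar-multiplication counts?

9504

Order P = (M1·(M2·(M3·M4))): (M3·M4): 33×5 by 5×12 → 33×12, cost 33·5·12 = 1980; (M2·(M3·M4)): 44×33 by 33×12 → 44×12, cost 44·33·12 = 17424; cumulative 19404; (M1·(M2·(M3·M4))): 6×44 by 44×12 → 6×12, cost 6·44·12 = 3168; cumulative 22572. Total 22572.
Order Q = ((M1·M2)·(M3·M4)): (M1·M2): 6×44 by 44×33 → 6×33, cost 6·44·33 = 8712; (M3·M4): 33×5 by 5×12 → 33×12, cost 33·5·12 = 1980; ((M1·M2)·(M3·M4)): 6×33 by 33×12 → 6×12, cost 6·33·12 = 2376; cumulative 13068. Total 13068.
Difference: |22572 − 13068| = 9504.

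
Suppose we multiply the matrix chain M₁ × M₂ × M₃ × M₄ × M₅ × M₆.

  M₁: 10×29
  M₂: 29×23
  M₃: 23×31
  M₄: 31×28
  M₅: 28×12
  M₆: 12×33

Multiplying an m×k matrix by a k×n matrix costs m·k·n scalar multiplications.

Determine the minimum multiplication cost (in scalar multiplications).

Adjacent pairs: M₁M₂ = 10·29·23 = 6670; M₂M₃ = 29·23·31 = 20677; M₃M₄ = 23·31·28 = 19964; M₄M₅ = 31·28·12 = 10416; M₅M₆ = 28·12·33 = 11088.
Length 3: M₁..M₃: k=1: 0+20677+10·29·31=29667; k=2: 6670+0+10·23·31=13800 → min 13800 | M₂..M₄: k=2: 0+19964+29·23·28=38640; k=3: 20677+0+29·31·28=45849 → min 38640 | M₃..M₅: k=3: 0+10416+23·31·12=18972; k=4: 19964+0+23·28·12=27692 → min 18972 | M₄..M₆: k=4: 0+11088+31·28·33=39732; k=5: 10416+0+31·12·33=22692 → min 22692.
Length 4: M₁..M₄: k=1: 0+38640+10·29·28=46760; k=2: 6670+19964+10·23·28=33074; k=3: 13800+0+10·31·28=22480 → min 22480 | M₂..M₅: k=2: 0+18972+29·23·12=26976; k=3: 20677+10416+29·31·12=41881; k=4: 38640+0+29·28·12=48384 → min 26976 | M₃..M₆: k=3: 0+22692+23·31·33=46221; k=4: 19964+11088+23·28·33=52304; k=5: 18972+0+23·12·33=28080 → min 28080.
Length 5: M₁..M₅: k=1: 0+26976+10·29·12=30456; k=2: 6670+18972+10·23·12=28402; k=3: 13800+10416+10·31·12=27936; k=4: 22480+0+10·28·12=25840 → min 25840 | M₂..M₆: k=2: 0+28080+29·23·33=50091; k=3: 20677+22692+29·31·33=73036; k=4: 38640+11088+29·28·33=76524; k=5: 26976+0+29·12·33=38460 → min 38460.
Length 6: M₁..M₆: k=1: 0+38460+10·29·33=48030; k=2: 6670+28080+10·23·33=42340; k=3: 13800+22692+10·31·33=46722; k=4: 22480+11088+10·28·33=42808; k=5: 25840+0+10·12·33=29800 → min 29800.
Optimal order: (((((M₁ × M₂) × M₃) × M₄) × M₅) × M₆) with cost 29800.

29800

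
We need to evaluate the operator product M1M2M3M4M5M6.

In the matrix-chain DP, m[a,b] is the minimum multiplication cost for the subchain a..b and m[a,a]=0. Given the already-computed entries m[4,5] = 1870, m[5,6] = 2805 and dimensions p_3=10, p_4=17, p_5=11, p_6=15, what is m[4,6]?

3520

m[4,6] = min over k∈[4,5] of m[4,k]+m[k+1,6]+p_{3}·p_k·p_{6}.
k=4: 0 + 2805 + 10·17·15 = 5355; k=5: 1870 + 0 + 10·11·15 = 3520.
Minimum: 3520 at k=5.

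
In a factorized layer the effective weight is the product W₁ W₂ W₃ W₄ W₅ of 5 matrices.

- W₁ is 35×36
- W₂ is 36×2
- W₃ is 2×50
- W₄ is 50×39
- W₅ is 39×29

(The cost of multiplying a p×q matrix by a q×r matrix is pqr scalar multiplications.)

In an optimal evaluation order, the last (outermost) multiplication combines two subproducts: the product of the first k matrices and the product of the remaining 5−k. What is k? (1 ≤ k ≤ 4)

2

Adjacent pairs: W₁W₂ = 35·36·2 = 2520; W₂W₃ = 36·2·50 = 3600; W₃W₄ = 2·50·39 = 3900; W₄W₅ = 50·39·29 = 56550.
Length 3: W₁..W₃: k=1: 0+3600+35·36·50=66600; k=2: 2520+0+35·2·50=6020 → min 6020 | W₂..W₄: k=2: 0+3900+36·2·39=6708; k=3: 3600+0+36·50·39=73800 → min 6708 | W₃..W₅: k=3: 0+56550+2·50·29=59450; k=4: 3900+0+2·39·29=6162 → min 6162.
Length 4: W₁..W₄: k=1: 0+6708+35·36·39=55848; k=2: 2520+3900+35·2·39=9150; k=3: 6020+0+35·50·39=74270 → min 9150 | W₂..W₅: k=2: 0+6162+36·2·29=8250; k=3: 3600+56550+36·50·29=112350; k=4: 6708+0+36·39·29=47424 → min 8250.
Top-level splits: k=1: (W₁..W₁)·(W₂..W₅) → 0+8250+35·36·29 = 44790; k=2: (W₁..W₂)·(W₃..W₅) → 2520+6162+35·2·29 = 10712; k=3: (W₁..W₃)·(W₄..W₅) → 6020+56550+35·50·29 = 113320; k=4: (W₁..W₄)·(W₅..W₅) → 9150+0+35·39·29 = 48735.
Best split is after W₂, i.e. k = 2.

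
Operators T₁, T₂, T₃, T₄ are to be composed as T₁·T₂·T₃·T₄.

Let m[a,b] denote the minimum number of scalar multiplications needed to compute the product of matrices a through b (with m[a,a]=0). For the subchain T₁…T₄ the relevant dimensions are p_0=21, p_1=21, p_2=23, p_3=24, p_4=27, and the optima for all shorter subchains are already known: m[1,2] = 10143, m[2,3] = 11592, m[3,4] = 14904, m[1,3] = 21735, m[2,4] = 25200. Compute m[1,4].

m[1,4] = min over k∈[1,3] of m[1,k]+m[k+1,4]+p_{0}·p_k·p_{4}.
k=1: 0 + 25200 + 21·21·27 = 37107; k=2: 10143 + 14904 + 21·23·27 = 38088; k=3: 21735 + 0 + 21·24·27 = 35343.
Minimum: 35343 at k=3.

35343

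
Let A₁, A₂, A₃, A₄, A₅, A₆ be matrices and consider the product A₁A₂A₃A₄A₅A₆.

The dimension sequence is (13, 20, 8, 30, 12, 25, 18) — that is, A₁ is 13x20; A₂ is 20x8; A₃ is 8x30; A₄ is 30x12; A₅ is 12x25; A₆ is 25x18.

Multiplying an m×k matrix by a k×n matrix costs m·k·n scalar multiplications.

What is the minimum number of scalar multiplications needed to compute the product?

12832

Adjacent pairs: A₁A₂ = 13·20·8 = 2080; A₂A₃ = 20·8·30 = 4800; A₃A₄ = 8·30·12 = 2880; A₄A₅ = 30·12·25 = 9000; A₅A₆ = 12·25·18 = 5400.
Length 3: A₁..A₃: k=1: 0+4800+13·20·30=12600; k=2: 2080+0+13·8·30=5200 → min 5200 | A₂..A₄: k=2: 0+2880+20·8·12=4800; k=3: 4800+0+20·30·12=12000 → min 4800 | A₃..A₅: k=3: 0+9000+8·30·25=15000; k=4: 2880+0+8·12·25=5280 → min 5280 | A₄..A₆: k=4: 0+5400+30·12·18=11880; k=5: 9000+0+30·25·18=22500 → min 11880.
Length 4: A₁..A₄: k=1: 0+4800+13·20·12=7920; k=2: 2080+2880+13·8·12=6208; k=3: 5200+0+13·30·12=9880 → min 6208 | A₂..A₅: k=2: 0+5280+20·8·25=9280; k=3: 4800+9000+20·30·25=28800; k=4: 4800+0+20·12·25=10800 → min 9280 | A₃..A₆: k=3: 0+11880+8·30·18=16200; k=4: 2880+5400+8·12·18=10008; k=5: 5280+0+8·25·18=8880 → min 8880.
Length 5: A₁..A₅: k=1: 0+9280+13·20·25=15780; k=2: 2080+5280+13·8·25=9960; k=3: 5200+9000+13·30·25=23950; k=4: 6208+0+13·12·25=10108 → min 9960 | A₂..A₆: k=2: 0+8880+20·8·18=11760; k=3: 4800+11880+20·30·18=27480; k=4: 4800+5400+20·12·18=14520; k=5: 9280+0+20·25·18=18280 → min 11760.
Length 6: A₁..A₆: k=1: 0+11760+13·20·18=16440; k=2: 2080+8880+13·8·18=12832; k=3: 5200+11880+13·30·18=24100; k=4: 6208+5400+13·12·18=14416; k=5: 9960+0+13·25·18=15810 → min 12832.
Optimal order: ((A₁A₂)(((A₃A₄)A₅)A₆)) with cost 12832.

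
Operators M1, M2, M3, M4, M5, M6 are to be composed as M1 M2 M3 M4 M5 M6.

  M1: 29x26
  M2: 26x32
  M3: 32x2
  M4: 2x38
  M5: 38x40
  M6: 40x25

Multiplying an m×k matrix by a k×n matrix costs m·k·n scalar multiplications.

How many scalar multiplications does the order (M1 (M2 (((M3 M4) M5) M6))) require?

122722

(M3 M4): 32×2 by 2×38 → 32×38, cost 32·2·38 = 2432
((M3 M4) M5): 32×38 by 38×40 → 32×40, cost 32·38·40 = 48640; cumulative 51072
(((M3 M4) M5) M6): 32×40 by 40×25 → 32×25, cost 32·40·25 = 32000; cumulative 83072
(M2 (((M3 M4) M5) M6)): 26×32 by 32×25 → 26×25, cost 26·32·25 = 20800; cumulative 103872
(M1 (M2 (((M3 M4) M5) M6))): 29×26 by 26×25 → 29×25, cost 29·26·25 = 18850; cumulative 122722
Total: 122722 scalar multiplications.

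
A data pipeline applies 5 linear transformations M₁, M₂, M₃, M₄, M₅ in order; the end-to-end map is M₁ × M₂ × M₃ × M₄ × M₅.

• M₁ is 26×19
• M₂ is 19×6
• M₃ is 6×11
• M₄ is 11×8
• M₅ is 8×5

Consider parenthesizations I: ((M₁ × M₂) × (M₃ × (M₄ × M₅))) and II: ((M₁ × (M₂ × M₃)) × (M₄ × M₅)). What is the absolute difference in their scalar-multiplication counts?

Order I = ((M₁ × M₂) × (M₃ × (M₄ × M₅))): (M₁ × M₂): 26×19 by 19×6 → 26×6, cost 26·19·6 = 2964; (M₄ × M₅): 11×8 by 8×5 → 11×5, cost 11·8·5 = 440; (M₃ × (M₄ × M₅)): 6×11 by 11×5 → 6×5, cost 6·11·5 = 330; cumulative 770; ((M₁ × M₂) × (M₃ × (M₄ × M₅))): 26×6 by 6×5 → 26×5, cost 26·6·5 = 780; cumulative 4514. Total 4514.
Order II = ((M₁ × (M₂ × M₃)) × (M₄ × M₅)): (M₂ × M₃): 19×6 by 6×11 → 19×11, cost 19·6·11 = 1254; (M₁ × (M₂ × M₃)): 26×19 by 19×11 → 26×11, cost 26·19·11 = 5434; cumulative 6688; (M₄ × M₅): 11×8 by 8×5 → 11×5, cost 11·8·5 = 440; ((M₁ × (M₂ × M₃)) × (M₄ × M₅)): 26×11 by 11×5 → 26×5, cost 26·11·5 = 1430; cumulative 8558. Total 8558.
Difference: |4514 − 8558| = 4044.

4044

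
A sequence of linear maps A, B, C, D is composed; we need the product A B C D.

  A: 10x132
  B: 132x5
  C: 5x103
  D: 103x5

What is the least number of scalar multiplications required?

9425

Adjacent pairs: AB = 10·132·5 = 6600; BC = 132·5·103 = 67980; CD = 5·103·5 = 2575.
Length 3: A..C: k=1: 0+67980+10·132·103=203940; k=2: 6600+0+10·5·103=11750 → min 11750 | B..D: k=2: 0+2575+132·5·5=5875; k=3: 67980+0+132·103·5=135960 → min 5875.
Length 4: A..D: k=1: 0+5875+10·132·5=12475; k=2: 6600+2575+10·5·5=9425; k=3: 11750+0+10·103·5=16900 → min 9425.
Optimal order: ((A B) (C D)) with cost 9425.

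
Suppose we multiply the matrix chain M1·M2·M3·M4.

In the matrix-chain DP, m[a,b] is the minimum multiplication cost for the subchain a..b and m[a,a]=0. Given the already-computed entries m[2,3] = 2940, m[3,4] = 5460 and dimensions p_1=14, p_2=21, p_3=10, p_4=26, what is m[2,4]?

6580

m[2,4] = min over k∈[2,3] of m[2,k]+m[k+1,4]+p_{1}·p_k·p_{4}.
k=2: 0 + 5460 + 14·21·26 = 13104; k=3: 2940 + 0 + 14·10·26 = 6580.
Minimum: 6580 at k=3.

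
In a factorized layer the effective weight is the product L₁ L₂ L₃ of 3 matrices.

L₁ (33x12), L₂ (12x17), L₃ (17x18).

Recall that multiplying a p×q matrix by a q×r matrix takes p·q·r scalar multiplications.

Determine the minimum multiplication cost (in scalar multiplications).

10800

Order (L₁ (L₂ L₃)): (L₂ L₃): 12×17 by 17×18 → 12×18, cost 12·17·18 = 3672; (L₁ (L₂ L₃)): 33×12 by 12×18 → 33×18, cost 33·12·18 = 7128; cumulative 10800. Total 10800.
Order ((L₁ L₂) L₃): (L₁ L₂): 33×12 by 12×17 → 33×17, cost 33·12·17 = 6732; ((L₁ L₂) L₃): 33×17 by 17×18 → 33×18, cost 33·17·18 = 10098; cumulative 16830. Total 16830.
Minimum: 10800.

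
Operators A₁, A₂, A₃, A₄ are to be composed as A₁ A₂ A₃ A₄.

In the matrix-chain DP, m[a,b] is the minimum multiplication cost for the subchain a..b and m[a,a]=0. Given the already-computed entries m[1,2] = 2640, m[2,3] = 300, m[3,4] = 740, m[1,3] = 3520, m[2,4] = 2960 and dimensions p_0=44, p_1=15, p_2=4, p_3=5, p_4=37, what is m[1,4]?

m[1,4] = min over k∈[1,3] of m[1,k]+m[k+1,4]+p_{0}·p_k·p_{4}.
k=1: 0 + 2960 + 44·15·37 = 27380; k=2: 2640 + 740 + 44·4·37 = 9892; k=3: 3520 + 0 + 44·5·37 = 11660.
Minimum: 9892 at k=2.

9892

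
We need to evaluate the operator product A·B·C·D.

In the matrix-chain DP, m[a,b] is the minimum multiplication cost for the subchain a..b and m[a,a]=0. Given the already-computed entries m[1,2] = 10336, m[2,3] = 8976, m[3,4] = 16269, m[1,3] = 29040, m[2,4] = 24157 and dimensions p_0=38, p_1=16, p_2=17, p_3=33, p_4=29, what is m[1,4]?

m[1,4] = min over k∈[1,3] of m[1,k]+m[k+1,4]+p_{0}·p_k·p_{4}.
k=1: 0 + 24157 + 38·16·29 = 41789; k=2: 10336 + 16269 + 38·17·29 = 45339; k=3: 29040 + 0 + 38·33·29 = 65406.
Minimum: 41789 at k=1.

41789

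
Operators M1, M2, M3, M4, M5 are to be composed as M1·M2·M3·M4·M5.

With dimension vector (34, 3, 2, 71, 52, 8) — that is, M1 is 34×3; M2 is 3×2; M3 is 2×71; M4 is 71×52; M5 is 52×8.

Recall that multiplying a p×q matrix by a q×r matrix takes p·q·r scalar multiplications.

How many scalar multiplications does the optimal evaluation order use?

8964

Adjacent pairs: M1M2 = 34·3·2 = 204; M2M3 = 3·2·71 = 426; M3M4 = 2·71·52 = 7384; M4M5 = 71·52·8 = 29536.
Length 3: M1..M3: k=1: 0+426+34·3·71=7668; k=2: 204+0+34·2·71=5032 → min 5032 | M2..M4: k=2: 0+7384+3·2·52=7696; k=3: 426+0+3·71·52=11502 → min 7696 | M3..M5: k=3: 0+29536+2·71·8=30672; k=4: 7384+0+2·52·8=8216 → min 8216.
Length 4: M1..M4: k=1: 0+7696+34·3·52=13000; k=2: 204+7384+34·2·52=11124; k=3: 5032+0+34·71·52=130560 → min 11124 | M2..M5: k=2: 0+8216+3·2·8=8264; k=3: 426+29536+3·71·8=31666; k=4: 7696+0+3·52·8=8944 → min 8264.
Length 5: M1..M5: k=1: 0+8264+34·3·8=9080; k=2: 204+8216+34·2·8=8964; k=3: 5032+29536+34·71·8=53880; k=4: 11124+0+34·52·8=25268 → min 8964.
Optimal order: ((M1·M2)·((M3·M4)·M5)) with cost 8964.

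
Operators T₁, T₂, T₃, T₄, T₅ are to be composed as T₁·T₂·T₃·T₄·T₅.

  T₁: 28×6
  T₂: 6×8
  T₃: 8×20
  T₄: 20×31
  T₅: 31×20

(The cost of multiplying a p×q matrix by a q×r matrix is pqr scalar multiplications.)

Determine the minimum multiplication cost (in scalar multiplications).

11760

Adjacent pairs: T₁T₂ = 28·6·8 = 1344; T₂T₃ = 6·8·20 = 960; T₃T₄ = 8·20·31 = 4960; T₄T₅ = 20·31·20 = 12400.
Length 3: T₁..T₃: k=1: 0+960+28·6·20=4320; k=2: 1344+0+28·8·20=5824 → min 4320 | T₂..T₄: k=2: 0+4960+6·8·31=6448; k=3: 960+0+6·20·31=4680 → min 4680 | T₃..T₅: k=3: 0+12400+8·20·20=15600; k=4: 4960+0+8·31·20=9920 → min 9920.
Length 4: T₁..T₄: k=1: 0+4680+28·6·31=9888; k=2: 1344+4960+28·8·31=13248; k=3: 4320+0+28·20·31=21680 → min 9888 | T₂..T₅: k=2: 0+9920+6·8·20=10880; k=3: 960+12400+6·20·20=15760; k=4: 4680+0+6·31·20=8400 → min 8400.
Length 5: T₁..T₅: k=1: 0+8400+28·6·20=11760; k=2: 1344+9920+28·8·20=15744; k=3: 4320+12400+28·20·20=27920; k=4: 9888+0+28·31·20=27248 → min 11760.
Optimal order: (T₁·(((T₂·T₃)·T₄)·T₅)) with cost 11760.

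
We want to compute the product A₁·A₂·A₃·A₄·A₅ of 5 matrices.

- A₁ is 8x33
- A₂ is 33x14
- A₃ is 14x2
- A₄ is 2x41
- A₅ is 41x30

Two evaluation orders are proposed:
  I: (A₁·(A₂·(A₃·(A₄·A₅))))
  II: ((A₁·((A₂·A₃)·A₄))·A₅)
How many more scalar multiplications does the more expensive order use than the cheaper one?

Order I = (A₁·(A₂·(A₃·(A₄·A₅)))): (A₄·A₅): 2×41 by 41×30 → 2×30, cost 2·41·30 = 2460; (A₃·(A₄·A₅)): 14×2 by 2×30 → 14×30, cost 14·2·30 = 840; cumulative 3300; (A₂·(A₃·(A₄·A₅))): 33×14 by 14×30 → 33×30, cost 33·14·30 = 13860; cumulative 17160; (A₁·(A₂·(A₃·(A₄·A₅)))): 8×33 by 33×30 → 8×30, cost 8·33·30 = 7920; cumulative 25080. Total 25080.
Order II = ((A₁·((A₂·A₃)·A₄))·A₅): (A₂·A₃): 33×14 by 14×2 → 33×2, cost 33·14·2 = 924; ((A₂·A₃)·A₄): 33×2 by 2×41 → 33×41, cost 33·2·41 = 2706; cumulative 3630; (A₁·((A₂·A₃)·A₄)): 8×33 by 33×41 → 8×41, cost 8·33·41 = 10824; cumulative 14454; ((A₁·((A₂·A₃)·A₄))·A₅): 8×41 by 41×30 → 8×30, cost 8·41·30 = 9840; cumulative 24294. Total 24294.
Difference: |25080 − 24294| = 786.

786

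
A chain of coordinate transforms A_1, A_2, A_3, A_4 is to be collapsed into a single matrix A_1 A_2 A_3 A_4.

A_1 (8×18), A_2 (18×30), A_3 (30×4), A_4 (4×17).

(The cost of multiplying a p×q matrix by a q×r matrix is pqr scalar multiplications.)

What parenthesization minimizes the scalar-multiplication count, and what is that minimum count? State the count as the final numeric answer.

3280

Adjacent pairs: A_1A_2 = 8·18·30 = 4320; A_2A_3 = 18·30·4 = 2160; A_3A_4 = 30·4·17 = 2040.
Length 3: A_1..A_3: k=1: 0+2160+8·18·4=2736; k=2: 4320+0+8·30·4=5280 → min 2736 | A_2..A_4: k=2: 0+2040+18·30·17=11220; k=3: 2160+0+18·4·17=3384 → min 3384.
Length 4: A_1..A_4: k=1: 0+3384+8·18·17=5832; k=2: 4320+2040+8·30·17=10440; k=3: 2736+0+8·4·17=3280 → min 3280.
Optimal parenthesization: ((A_1 (A_2 A_3)) A_4) with cost 3280.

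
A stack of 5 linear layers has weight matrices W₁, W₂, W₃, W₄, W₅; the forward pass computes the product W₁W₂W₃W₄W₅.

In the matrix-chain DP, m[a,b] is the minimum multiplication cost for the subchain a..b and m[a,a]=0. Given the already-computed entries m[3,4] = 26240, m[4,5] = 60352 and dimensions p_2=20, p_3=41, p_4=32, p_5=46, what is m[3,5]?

55680

m[3,5] = min over k∈[3,4] of m[3,k]+m[k+1,5]+p_{2}·p_k·p_{5}.
k=3: 0 + 60352 + 20·41·46 = 98072; k=4: 26240 + 0 + 20·32·46 = 55680.
Minimum: 55680 at k=4.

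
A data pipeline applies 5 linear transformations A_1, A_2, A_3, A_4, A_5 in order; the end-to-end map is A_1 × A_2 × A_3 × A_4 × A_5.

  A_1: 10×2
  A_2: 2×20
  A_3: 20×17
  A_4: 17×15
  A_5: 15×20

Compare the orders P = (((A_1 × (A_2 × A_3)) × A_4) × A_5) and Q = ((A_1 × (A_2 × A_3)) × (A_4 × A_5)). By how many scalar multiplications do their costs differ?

2950

Order P = (((A_1 × (A_2 × A_3)) × A_4) × A_5): (A_2 × A_3): 2×20 by 20×17 → 2×17, cost 2·20·17 = 680; (A_1 × (A_2 × A_3)): 10×2 by 2×17 → 10×17, cost 10·2·17 = 340; cumulative 1020; ((A_1 × (A_2 × A_3)) × A_4): 10×17 by 17×15 → 10×15, cost 10·17·15 = 2550; cumulative 3570; (((A_1 × (A_2 × A_3)) × A_4) × A_5): 10×15 by 15×20 → 10×20, cost 10·15·20 = 3000; cumulative 6570. Total 6570.
Order Q = ((A_1 × (A_2 × A_3)) × (A_4 × A_5)): (A_2 × A_3): 2×20 by 20×17 → 2×17, cost 2·20·17 = 680; (A_1 × (A_2 × A_3)): 10×2 by 2×17 → 10×17, cost 10·2·17 = 340; cumulative 1020; (A_4 × A_5): 17×15 by 15×20 → 17×20, cost 17·15·20 = 5100; ((A_1 × (A_2 × A_3)) × (A_4 × A_5)): 10×17 by 17×20 → 10×20, cost 10·17·20 = 3400; cumulative 9520. Total 9520.
Difference: |6570 − 9520| = 2950.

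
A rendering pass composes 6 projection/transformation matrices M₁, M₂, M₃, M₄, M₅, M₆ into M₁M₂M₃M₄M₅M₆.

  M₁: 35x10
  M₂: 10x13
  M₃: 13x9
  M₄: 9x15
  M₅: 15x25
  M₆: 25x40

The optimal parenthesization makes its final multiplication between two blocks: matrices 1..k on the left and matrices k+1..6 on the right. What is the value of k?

Adjacent pairs: M₁M₂ = 35·10·13 = 4550; M₂M₃ = 10·13·9 = 1170; M₃M₄ = 13·9·15 = 1755; M₄M₅ = 9·15·25 = 3375; M₅M₆ = 15·25·40 = 15000.
Length 3: M₁..M₃: k=1: 0+1170+35·10·9=4320; k=2: 4550+0+35·13·9=8645 → min 4320 | M₂..M₄: k=2: 0+1755+10·13·15=3705; k=3: 1170+0+10·9·15=2520 → min 2520 | M₃..M₅: k=3: 0+3375+13·9·25=6300; k=4: 1755+0+13·15·25=6630 → min 6300 | M₄..M₆: k=4: 0+15000+9·15·40=20400; k=5: 3375+0+9·25·40=12375 → min 12375.
Length 4: M₁..M₄: k=1: 0+2520+35·10·15=7770; k=2: 4550+1755+35·13·15=13130; k=3: 4320+0+35·9·15=9045 → min 7770 | M₂..M₅: k=2: 0+6300+10·13·25=9550; k=3: 1170+3375+10·9·25=6795; k=4: 2520+0+10·15·25=6270 → min 6270 | M₃..M₆: k=3: 0+12375+13·9·40=17055; k=4: 1755+15000+13·15·40=24555; k=5: 6300+0+13·25·40=19300 → min 17055.
Length 5: M₁..M₅: k=1: 0+6270+35·10·25=15020; k=2: 4550+6300+35·13·25=22225; k=3: 4320+3375+35·9·25=15570; k=4: 7770+0+35·15·25=20895 → min 15020 | M₂..M₆: k=2: 0+17055+10·13·40=22255; k=3: 1170+12375+10·9·40=17145; k=4: 2520+15000+10·15·40=23520; k=5: 6270+0+10·25·40=16270 → min 16270.
Top-level splits: k=1: (M₁..M₁)·(M₂..M₆) → 0+16270+35·10·40 = 30270; k=2: (M₁..M₂)·(M₃..M₆) → 4550+17055+35·13·40 = 39805; k=3: (M₁..M₃)·(M₄..M₆) → 4320+12375+35·9·40 = 29295; k=4: (M₁..M₄)·(M₅..M₆) → 7770+15000+35·15·40 = 43770; k=5: (M₁..M₅)·(M₆..M₆) → 15020+0+35·25·40 = 50020.
Best split is after M₃, i.e. k = 3.

3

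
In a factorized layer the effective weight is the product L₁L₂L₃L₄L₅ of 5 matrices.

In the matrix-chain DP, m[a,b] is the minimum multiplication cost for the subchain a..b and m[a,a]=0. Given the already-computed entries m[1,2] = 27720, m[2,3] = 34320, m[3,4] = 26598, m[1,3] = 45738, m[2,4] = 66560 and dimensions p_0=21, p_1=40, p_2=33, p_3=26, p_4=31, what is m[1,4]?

62664

m[1,4] = min over k∈[1,3] of m[1,k]+m[k+1,4]+p_{0}·p_k·p_{4}.
k=1: 0 + 66560 + 21·40·31 = 92600; k=2: 27720 + 26598 + 21·33·31 = 75801; k=3: 45738 + 0 + 21·26·31 = 62664.
Minimum: 62664 at k=3.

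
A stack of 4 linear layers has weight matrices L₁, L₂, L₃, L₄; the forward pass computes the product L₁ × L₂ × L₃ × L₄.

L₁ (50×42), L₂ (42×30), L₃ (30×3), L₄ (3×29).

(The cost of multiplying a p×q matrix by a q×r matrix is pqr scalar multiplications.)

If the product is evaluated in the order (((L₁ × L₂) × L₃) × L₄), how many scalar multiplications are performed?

(L₁ × L₂): 50×42 by 42×30 → 50×30, cost 50·42·30 = 63000
((L₁ × L₂) × L₃): 50×30 by 30×3 → 50×3, cost 50·30·3 = 4500; cumulative 67500
(((L₁ × L₂) × L₃) × L₄): 50×3 by 3×29 → 50×29, cost 50·3·29 = 4350; cumulative 71850
Total: 71850 scalar multiplications.

71850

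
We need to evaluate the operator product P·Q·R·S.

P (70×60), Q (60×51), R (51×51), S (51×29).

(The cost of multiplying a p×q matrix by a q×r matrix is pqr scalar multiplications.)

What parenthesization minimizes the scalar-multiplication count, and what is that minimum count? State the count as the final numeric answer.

285969

Adjacent pairs: PQ = 70·60·51 = 214200; QR = 60·51·51 = 156060; RS = 51·51·29 = 75429.
Length 3: P..R: k=1: 0+156060+70·60·51=370260; k=2: 214200+0+70·51·51=396270 → min 370260 | Q..S: k=2: 0+75429+60·51·29=164169; k=3: 156060+0+60·51·29=244800 → min 164169.
Length 4: P..S: k=1: 0+164169+70·60·29=285969; k=2: 214200+75429+70·51·29=393159; k=3: 370260+0+70·51·29=473790 → min 285969.
Optimal parenthesization: (P·(Q·(R·S))) with cost 285969.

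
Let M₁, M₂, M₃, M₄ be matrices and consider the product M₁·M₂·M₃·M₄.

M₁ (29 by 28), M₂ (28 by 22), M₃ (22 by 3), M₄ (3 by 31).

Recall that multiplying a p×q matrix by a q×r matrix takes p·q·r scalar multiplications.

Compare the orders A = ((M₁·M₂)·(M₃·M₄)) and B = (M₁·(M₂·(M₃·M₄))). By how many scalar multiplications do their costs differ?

6626

Order A = ((M₁·M₂)·(M₃·M₄)): (M₁·M₂): 29×28 by 28×22 → 29×22, cost 29·28·22 = 17864; (M₃·M₄): 22×3 by 3×31 → 22×31, cost 22·3·31 = 2046; ((M₁·M₂)·(M₃·M₄)): 29×22 by 22×31 → 29×31, cost 29·22·31 = 19778; cumulative 39688. Total 39688.
Order B = (M₁·(M₂·(M₃·M₄))): (M₃·M₄): 22×3 by 3×31 → 22×31, cost 22·3·31 = 2046; (M₂·(M₃·M₄)): 28×22 by 22×31 → 28×31, cost 28·22·31 = 19096; cumulative 21142; (M₁·(M₂·(M₃·M₄))): 29×28 by 28×31 → 29×31, cost 29·28·31 = 25172; cumulative 46314. Total 46314.
Difference: |39688 − 46314| = 6626.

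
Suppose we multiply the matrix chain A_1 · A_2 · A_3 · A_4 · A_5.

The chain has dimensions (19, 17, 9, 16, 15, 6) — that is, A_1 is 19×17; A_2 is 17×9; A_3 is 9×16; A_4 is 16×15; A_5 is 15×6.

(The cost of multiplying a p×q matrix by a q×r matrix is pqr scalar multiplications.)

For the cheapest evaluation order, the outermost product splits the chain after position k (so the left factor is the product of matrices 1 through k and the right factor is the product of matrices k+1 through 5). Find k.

1

Adjacent pairs: A_1A_2 = 19·17·9 = 2907; A_2A_3 = 17·9·16 = 2448; A_3A_4 = 9·16·15 = 2160; A_4A_5 = 16·15·6 = 1440.
Length 3: A_1..A_3: k=1: 0+2448+19·17·16=7616; k=2: 2907+0+19·9·16=5643 → min 5643 | A_2..A_4: k=2: 0+2160+17·9·15=4455; k=3: 2448+0+17·16·15=6528 → min 4455 | A_3..A_5: k=3: 0+1440+9·16·6=2304; k=4: 2160+0+9·15·6=2970 → min 2304.
Length 4: A_1..A_4: k=1: 0+4455+19·17·15=9300; k=2: 2907+2160+19·9·15=7632; k=3: 5643+0+19·16·15=10203 → min 7632 | A_2..A_5: k=2: 0+2304+17·9·6=3222; k=3: 2448+1440+17·16·6=5520; k=4: 4455+0+17·15·6=5985 → min 3222.
Top-level splits: k=1: (A_1..A_1)·(A_2..A_5) → 0+3222+19·17·6 = 5160; k=2: (A_1..A_2)·(A_3..A_5) → 2907+2304+19·9·6 = 6237; k=3: (A_1..A_3)·(A_4..A_5) → 5643+1440+19·16·6 = 8907; k=4: (A_1..A_4)·(A_5..A_5) → 7632+0+19·15·6 = 9342.
Best split is after A_1, i.e. k = 1.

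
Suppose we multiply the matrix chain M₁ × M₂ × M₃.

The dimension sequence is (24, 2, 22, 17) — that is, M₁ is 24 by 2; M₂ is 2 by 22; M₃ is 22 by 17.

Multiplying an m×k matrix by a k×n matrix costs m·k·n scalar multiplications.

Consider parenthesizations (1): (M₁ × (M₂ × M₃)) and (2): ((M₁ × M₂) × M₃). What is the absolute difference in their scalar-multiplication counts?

Order (1) = (M₁ × (M₂ × M₃)): (M₂ × M₃): 2×22 by 22×17 → 2×17, cost 2·22·17 = 748; (M₁ × (M₂ × M₃)): 24×2 by 2×17 → 24×17, cost 24·2·17 = 816; cumulative 1564. Total 1564.
Order (2) = ((M₁ × M₂) × M₃): (M₁ × M₂): 24×2 by 2×22 → 24×22, cost 24·2·22 = 1056; ((M₁ × M₂) × M₃): 24×22 by 22×17 → 24×17, cost 24·22·17 = 8976; cumulative 10032. Total 10032.
Difference: |1564 − 10032| = 8468.

8468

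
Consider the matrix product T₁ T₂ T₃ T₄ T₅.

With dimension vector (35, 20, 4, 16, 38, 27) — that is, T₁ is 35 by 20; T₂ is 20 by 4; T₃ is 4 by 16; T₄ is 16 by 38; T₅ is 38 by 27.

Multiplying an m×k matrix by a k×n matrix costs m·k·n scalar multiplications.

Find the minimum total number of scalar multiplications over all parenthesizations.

Adjacent pairs: T₁T₂ = 35·20·4 = 2800; T₂T₃ = 20·4·16 = 1280; T₃T₄ = 4·16·38 = 2432; T₄T₅ = 16·38·27 = 16416.
Length 3: T₁..T₃: k=1: 0+1280+35·20·16=12480; k=2: 2800+0+35·4·16=5040 → min 5040 | T₂..T₄: k=2: 0+2432+20·4·38=5472; k=3: 1280+0+20·16·38=13440 → min 5472 | T₃..T₅: k=3: 0+16416+4·16·27=18144; k=4: 2432+0+4·38·27=6536 → min 6536.
Length 4: T₁..T₄: k=1: 0+5472+35·20·38=32072; k=2: 2800+2432+35·4·38=10552; k=3: 5040+0+35·16·38=26320 → min 10552 | T₂..T₅: k=2: 0+6536+20·4·27=8696; k=3: 1280+16416+20·16·27=26336; k=4: 5472+0+20·38·27=25992 → min 8696.
Length 5: T₁..T₅: k=1: 0+8696+35·20·27=27596; k=2: 2800+6536+35·4·27=13116; k=3: 5040+16416+35·16·27=36576; k=4: 10552+0+35·38·27=46462 → min 13116.
Optimal order: ((T₁ T₂) ((T₃ T₄) T₅)) with cost 13116.

13116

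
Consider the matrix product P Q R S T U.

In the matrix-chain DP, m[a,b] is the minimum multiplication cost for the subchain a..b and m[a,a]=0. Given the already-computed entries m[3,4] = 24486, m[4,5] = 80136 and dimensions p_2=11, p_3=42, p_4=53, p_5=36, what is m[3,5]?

45474

m[3,5] = min over k∈[3,4] of m[3,k]+m[k+1,5]+p_{2}·p_k·p_{5}.
k=3: 0 + 80136 + 11·42·36 = 96768; k=4: 24486 + 0 + 11·53·36 = 45474.
Minimum: 45474 at k=4.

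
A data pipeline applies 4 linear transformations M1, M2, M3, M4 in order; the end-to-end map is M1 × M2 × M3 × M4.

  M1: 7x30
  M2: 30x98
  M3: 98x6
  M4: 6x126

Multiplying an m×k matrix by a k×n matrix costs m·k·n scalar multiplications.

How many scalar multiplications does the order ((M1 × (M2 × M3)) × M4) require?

(M2 × M3): 30×98 by 98×6 → 30×6, cost 30·98·6 = 17640
(M1 × (M2 × M3)): 7×30 by 30×6 → 7×6, cost 7·30·6 = 1260; cumulative 18900
((M1 × (M2 × M3)) × M4): 7×6 by 6×126 → 7×126, cost 7·6·126 = 5292; cumulative 24192
Total: 24192 scalar multiplications.

24192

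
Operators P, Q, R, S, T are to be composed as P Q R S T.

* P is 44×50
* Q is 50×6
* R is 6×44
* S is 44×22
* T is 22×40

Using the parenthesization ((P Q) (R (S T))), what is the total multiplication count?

73040

(P Q): 44×50 by 50×6 → 44×6, cost 44·50·6 = 13200
(S T): 44×22 by 22×40 → 44×40, cost 44·22·40 = 38720
(R (S T)): 6×44 by 44×40 → 6×40, cost 6·44·40 = 10560; cumulative 49280
((P Q) (R (S T))): 44×6 by 6×40 → 44×40, cost 44·6·40 = 10560; cumulative 73040
Total: 73040 scalar multiplications.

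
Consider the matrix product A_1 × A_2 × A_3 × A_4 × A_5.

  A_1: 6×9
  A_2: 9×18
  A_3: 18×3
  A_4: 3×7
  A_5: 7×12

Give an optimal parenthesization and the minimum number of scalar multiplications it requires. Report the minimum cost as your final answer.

Adjacent pairs: A_1A_2 = 6·9·18 = 972; A_2A_3 = 9·18·3 = 486; A_3A_4 = 18·3·7 = 378; A_4A_5 = 3·7·12 = 252.
Length 3: A_1..A_3: k=1: 0+486+6·9·3=648; k=2: 972+0+6·18·3=1296 → min 648 | A_2..A_4: k=2: 0+378+9·18·7=1512; k=3: 486+0+9·3·7=675 → min 675 | A_3..A_5: k=3: 0+252+18·3·12=900; k=4: 378+0+18·7·12=1890 → min 900.
Length 4: A_1..A_4: k=1: 0+675+6·9·7=1053; k=2: 972+378+6·18·7=2106; k=3: 648+0+6·3·7=774 → min 774 | A_2..A_5: k=2: 0+900+9·18·12=2844; k=3: 486+252+9·3·12=1062; k=4: 675+0+9·7·12=1431 → min 1062.
Length 5: A_1..A_5: k=1: 0+1062+6·9·12=1710; k=2: 972+900+6·18·12=3168; k=3: 648+252+6·3·12=1116; k=4: 774+0+6·7·12=1278 → min 1116.
Optimal parenthesization: ((A_1 × (A_2 × A_3)) × (A_4 × A_5)) with cost 1116.

1116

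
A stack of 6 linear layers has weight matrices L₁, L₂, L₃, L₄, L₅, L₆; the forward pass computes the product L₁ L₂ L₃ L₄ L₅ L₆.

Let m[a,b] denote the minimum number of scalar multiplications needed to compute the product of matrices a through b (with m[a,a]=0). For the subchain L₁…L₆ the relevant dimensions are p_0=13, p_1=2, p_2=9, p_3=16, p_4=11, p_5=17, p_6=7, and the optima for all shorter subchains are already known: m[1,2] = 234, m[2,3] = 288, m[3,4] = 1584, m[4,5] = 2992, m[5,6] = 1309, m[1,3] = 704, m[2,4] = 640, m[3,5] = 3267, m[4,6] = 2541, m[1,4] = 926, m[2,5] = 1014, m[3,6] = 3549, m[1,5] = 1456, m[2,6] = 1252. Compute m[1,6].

1434

m[1,6] = min over k∈[1,5] of m[1,k]+m[k+1,6]+p_{0}·p_k·p_{6}.
k=1: 0 + 1252 + 13·2·7 = 1434; k=2: 234 + 3549 + 13·9·7 = 4602; k=3: 704 + 2541 + 13·16·7 = 4701; k=4: 926 + 1309 + 13·11·7 = 3236; k=5: 1456 + 0 + 13·17·7 = 3003.
Minimum: 1434 at k=1.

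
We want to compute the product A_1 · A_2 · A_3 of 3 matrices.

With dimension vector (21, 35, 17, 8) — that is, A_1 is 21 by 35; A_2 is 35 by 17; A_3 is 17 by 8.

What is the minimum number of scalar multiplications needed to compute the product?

Order (A_1 · (A_2 · A_3)): (A_2 · A_3): 35×17 by 17×8 → 35×8, cost 35·17·8 = 4760; (A_1 · (A_2 · A_3)): 21×35 by 35×8 → 21×8, cost 21·35·8 = 5880; cumulative 10640. Total 10640.
Order ((A_1 · A_2) · A_3): (A_1 · A_2): 21×35 by 35×17 → 21×17, cost 21·35·17 = 12495; ((A_1 · A_2) · A_3): 21×17 by 17×8 → 21×8, cost 21·17·8 = 2856; cumulative 15351. Total 15351.
Minimum: 10640.

10640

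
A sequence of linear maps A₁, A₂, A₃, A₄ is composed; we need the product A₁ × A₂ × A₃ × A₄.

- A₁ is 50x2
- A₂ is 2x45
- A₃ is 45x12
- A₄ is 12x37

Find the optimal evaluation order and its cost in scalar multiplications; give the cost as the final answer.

5668

Adjacent pairs: A₁A₂ = 50·2·45 = 4500; A₂A₃ = 2·45·12 = 1080; A₃A₄ = 45·12·37 = 19980.
Length 3: A₁..A₃: k=1: 0+1080+50·2·12=2280; k=2: 4500+0+50·45·12=31500 → min 2280 | A₂..A₄: k=2: 0+19980+2·45·37=23310; k=3: 1080+0+2·12·37=1968 → min 1968.
Length 4: A₁..A₄: k=1: 0+1968+50·2·37=5668; k=2: 4500+19980+50·45·37=107730; k=3: 2280+0+50·12·37=24480 → min 5668.
Optimal parenthesization: (A₁ × ((A₂ × A₃) × A₄)) with cost 5668.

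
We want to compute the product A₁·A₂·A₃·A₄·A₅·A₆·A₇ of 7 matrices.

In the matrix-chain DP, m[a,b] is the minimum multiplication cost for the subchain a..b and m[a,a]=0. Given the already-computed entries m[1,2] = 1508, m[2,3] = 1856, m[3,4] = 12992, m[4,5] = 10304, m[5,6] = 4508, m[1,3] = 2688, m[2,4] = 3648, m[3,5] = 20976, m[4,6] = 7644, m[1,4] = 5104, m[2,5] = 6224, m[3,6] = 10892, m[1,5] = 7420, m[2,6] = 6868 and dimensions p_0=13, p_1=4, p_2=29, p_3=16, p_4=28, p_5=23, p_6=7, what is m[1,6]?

m[1,6] = min over k∈[1,5] of m[1,k]+m[k+1,6]+p_{0}·p_k·p_{6}.
k=1: 0 + 6868 + 13·4·7 = 7232; k=2: 1508 + 10892 + 13·29·7 = 15039; k=3: 2688 + 7644 + 13·16·7 = 11788; k=4: 5104 + 4508 + 13·28·7 = 12160; k=5: 7420 + 0 + 13·23·7 = 9513.
Minimum: 7232 at k=1.

7232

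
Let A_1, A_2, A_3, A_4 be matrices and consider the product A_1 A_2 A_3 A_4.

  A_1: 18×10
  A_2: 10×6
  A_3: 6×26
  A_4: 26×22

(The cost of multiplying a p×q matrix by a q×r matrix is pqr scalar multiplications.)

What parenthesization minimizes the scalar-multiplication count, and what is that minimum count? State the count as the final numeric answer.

6888

Adjacent pairs: A_1A_2 = 18·10·6 = 1080; A_2A_3 = 10·6·26 = 1560; A_3A_4 = 6·26·22 = 3432.
Length 3: A_1..A_3: k=1: 0+1560+18·10·26=6240; k=2: 1080+0+18·6·26=3888 → min 3888 | A_2..A_4: k=2: 0+3432+10·6·22=4752; k=3: 1560+0+10·26·22=7280 → min 4752.
Length 4: A_1..A_4: k=1: 0+4752+18·10·22=8712; k=2: 1080+3432+18·6·22=6888; k=3: 3888+0+18·26·22=14184 → min 6888.
Optimal parenthesization: ((A_1 A_2) (A_3 A_4)) with cost 6888.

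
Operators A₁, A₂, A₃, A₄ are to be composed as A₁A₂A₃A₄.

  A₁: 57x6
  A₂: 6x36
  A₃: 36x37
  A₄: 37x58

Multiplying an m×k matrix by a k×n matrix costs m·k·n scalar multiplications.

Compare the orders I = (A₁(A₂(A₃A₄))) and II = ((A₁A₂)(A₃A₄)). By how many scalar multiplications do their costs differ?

Order I = (A₁(A₂(A₃A₄))): (A₃A₄): 36×37 by 37×58 → 36×58, cost 36·37·58 = 77256; (A₂(A₃A₄)): 6×36 by 36×58 → 6×58, cost 6·36·58 = 12528; cumulative 89784; (A₁(A₂(A₃A₄))): 57×6 by 6×58 → 57×58, cost 57·6·58 = 19836; cumulative 109620. Total 109620.
Order II = ((A₁A₂)(A₃A₄)): (A₁A₂): 57×6 by 6×36 → 57×36, cost 57·6·36 = 12312; (A₃A₄): 36×37 by 37×58 → 36×58, cost 36·37·58 = 77256; ((A₁A₂)(A₃A₄)): 57×36 by 36×58 → 57×58, cost 57·36·58 = 119016; cumulative 208584. Total 208584.
Difference: |109620 − 208584| = 98964.

98964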